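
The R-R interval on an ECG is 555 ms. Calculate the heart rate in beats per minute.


HR = 60 / RR_interval(s)
RR = 555 ms = 0.555 s
HR = 60 / 0.555 = 108.1 bpm


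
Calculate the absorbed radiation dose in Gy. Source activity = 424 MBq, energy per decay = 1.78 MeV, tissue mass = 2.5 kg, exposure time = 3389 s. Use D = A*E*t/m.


A = 424 MBq = 4.2400e+08 Bq
E = 1.78 MeV = 2.85156e-13 J
D = A*E*t/m = 4.2400e+08*2.85156e-13*3389/2.5
D = 0.1639 Gy


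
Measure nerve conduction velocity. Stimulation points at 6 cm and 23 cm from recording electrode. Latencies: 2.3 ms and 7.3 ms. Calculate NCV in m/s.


Distance = (23 - 6) / 100 = 0.17 m
dt = (7.3 - 2.3) / 1000 = 0.005 s
NCV = dist / dt = 34 m/s


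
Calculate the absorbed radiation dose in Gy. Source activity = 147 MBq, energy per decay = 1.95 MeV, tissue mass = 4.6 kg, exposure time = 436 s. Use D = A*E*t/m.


A = 147 MBq = 1.4700e+08 Bq
E = 1.95 MeV = 3.1239e-13 J
D = A*E*t/m = 1.4700e+08*3.1239e-13*436/4.6
D = 0.004353 Gy


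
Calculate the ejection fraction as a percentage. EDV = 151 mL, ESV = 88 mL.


SV = EDV - ESV = 151 - 88 = 63 mL
EF = SV/EDV * 100 = 63/151 * 100
EF = 41.72%


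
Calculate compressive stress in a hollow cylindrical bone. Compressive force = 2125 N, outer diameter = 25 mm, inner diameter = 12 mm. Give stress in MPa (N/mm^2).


A = pi*(r_o^2 - r_i^2)
r_o = 12.5 mm, r_i = 6 mm
A = 377.777 mm^2
sigma = F/A = 2125 / 377.777
sigma = 5.625 MPa


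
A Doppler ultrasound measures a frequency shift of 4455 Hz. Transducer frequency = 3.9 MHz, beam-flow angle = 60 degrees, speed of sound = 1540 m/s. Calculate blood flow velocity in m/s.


v = fd * c / (2 * f0 * cos(theta))
v = 4455 * 1540 / (2 * 3.9000e+06 * cos(60))
v = 1.759 m/s


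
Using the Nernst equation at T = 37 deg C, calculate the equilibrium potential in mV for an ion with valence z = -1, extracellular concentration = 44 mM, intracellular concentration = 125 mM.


E = (RT/(zF)) * ln(C_out/C_in)
T = 37 + 273.15 = 310.15 K
E = (8.314 * 310.15 / (-1 * 96485)) * ln(44/125)
E = 27.9 mV


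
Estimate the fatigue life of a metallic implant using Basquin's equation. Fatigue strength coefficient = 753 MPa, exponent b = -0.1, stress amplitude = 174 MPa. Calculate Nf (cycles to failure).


sigma_a = sigma_f' * (2Nf)^b
2Nf = (sigma_a/sigma_f')^(1/b)
2Nf = (174/753)^(1/-0.1)
2Nf = 2303866.3
Nf = 1.1519e+06


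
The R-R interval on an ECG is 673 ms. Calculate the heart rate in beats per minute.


HR = 60 / RR_interval(s)
RR = 673 ms = 0.673 s
HR = 60 / 0.673 = 89.15 bpm


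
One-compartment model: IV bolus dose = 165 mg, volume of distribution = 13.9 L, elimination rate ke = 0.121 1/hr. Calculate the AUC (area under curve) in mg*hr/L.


C0 = Dose/Vd = 165/13.9 = 11.8705 mg/L
AUC = C0/ke = 11.8705/0.121
AUC = 98.1 mg*hr/L


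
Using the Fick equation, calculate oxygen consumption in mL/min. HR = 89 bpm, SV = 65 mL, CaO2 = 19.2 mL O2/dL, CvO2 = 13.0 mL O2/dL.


CO = HR*SV = 89*65/1000 = 5.785 L/min
a-v O2 diff = 19.2 - 13.0 = 6.2 mL/dL
VO2 = CO * (CaO2-CvO2) * 10 dL/L
VO2 = 5.785 * 6.2 * 10
VO2 = 358.7 mL/min


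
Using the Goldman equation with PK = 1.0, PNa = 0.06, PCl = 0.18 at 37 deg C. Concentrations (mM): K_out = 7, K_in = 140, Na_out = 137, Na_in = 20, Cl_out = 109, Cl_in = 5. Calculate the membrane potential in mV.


Vm = (RT/F)*ln((PK*Ko + PNa*Nao + PCl*Cli)/(PK*Ki + PNa*Nai + PCl*Clo))
Numer = 16.12, Denom = 160.82
Vm = -61.47 mV


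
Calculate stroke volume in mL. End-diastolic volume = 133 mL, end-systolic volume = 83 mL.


SV = EDV - ESV
SV = 133 - 83
SV = 50 mL


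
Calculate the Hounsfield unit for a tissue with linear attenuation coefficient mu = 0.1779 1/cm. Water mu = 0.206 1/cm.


HU = ((mu_tissue - mu_water) / mu_water) * 1000
HU = ((0.1779 - 0.206) / 0.206) * 1000
HU = -136.4


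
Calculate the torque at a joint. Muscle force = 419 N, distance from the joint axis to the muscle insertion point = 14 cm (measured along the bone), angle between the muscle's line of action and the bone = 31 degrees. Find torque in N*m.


Torque = F * d * sin(theta)   (moment arm = d*sin(theta))
d = 14 cm = 0.14 m
Torque = 419 * 0.14 * sin(31)
Torque = 30.21 N*m


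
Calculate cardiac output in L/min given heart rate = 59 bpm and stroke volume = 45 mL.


CO = HR * SV
CO = 59 * 45 / 1000
CO = 2.655 L/min


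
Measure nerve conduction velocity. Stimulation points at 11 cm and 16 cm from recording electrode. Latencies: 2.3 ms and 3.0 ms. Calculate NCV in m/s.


Distance = (16 - 11) / 100 = 0.05 m
dt = (3.0 - 2.3) / 1000 = 7.0000e-04 s
NCV = dist / dt = 71.43 m/s


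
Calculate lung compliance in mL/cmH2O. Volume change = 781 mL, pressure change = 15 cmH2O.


C = dV / dP
C = 781 / 15
C = 52.07 mL/cmH2O


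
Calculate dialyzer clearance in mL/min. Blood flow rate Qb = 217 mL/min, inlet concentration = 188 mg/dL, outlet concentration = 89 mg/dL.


K = Qb * (Cb_in - Cb_out) / Cb_in
K = 217 * (188 - 89) / 188
K = 114.3 mL/min


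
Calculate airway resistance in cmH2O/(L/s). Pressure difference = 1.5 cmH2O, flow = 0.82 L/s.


R = dP / flow
R = 1.5 / 0.82
R = 1.829 cmH2O/(L/s)


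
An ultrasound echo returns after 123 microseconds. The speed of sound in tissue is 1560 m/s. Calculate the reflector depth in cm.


depth = c * t / 2
t = 123 us = 1.2300e-04 s
depth = 1560 * 1.2300e-04 / 2
depth = 0.09594 m = 9.594 cm


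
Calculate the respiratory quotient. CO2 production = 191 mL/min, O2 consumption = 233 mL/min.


RQ = VCO2 / VO2
RQ = 191 / 233
RQ = 0.8197


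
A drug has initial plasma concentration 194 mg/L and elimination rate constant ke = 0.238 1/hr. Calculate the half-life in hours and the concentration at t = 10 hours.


t_half = ln(2) / ke = 0.693147 / 0.238 = 2.912 hr
C(t) = C0 * exp(-ke*t) = 194 * exp(-0.238*10)
C(10) = 17.95 mg/L


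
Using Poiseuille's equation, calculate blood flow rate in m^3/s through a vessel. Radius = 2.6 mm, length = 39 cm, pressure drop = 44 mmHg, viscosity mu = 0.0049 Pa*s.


Q = pi*r^4*dP / (8*mu*L)
r = 0.0026 m, L = 0.39 m
dP = 44 mmHg = 5866.168 Pa
Q = 5.5087e-05 m^3/s


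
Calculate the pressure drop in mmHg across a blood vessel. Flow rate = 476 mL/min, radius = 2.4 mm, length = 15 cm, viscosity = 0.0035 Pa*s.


dP = 8*mu*L*Q / (pi*r^4)
Q = 476 mL/min = 7.93333e-06 m^3/s
dP = 319.676 Pa = 319.676 / 133.322 mmHg = 2.398 mmHg


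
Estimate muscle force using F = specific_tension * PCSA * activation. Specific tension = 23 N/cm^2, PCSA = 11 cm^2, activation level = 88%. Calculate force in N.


F = sigma * PCSA * activation
F = 23 * 11 * 0.88
F = 222.6 N


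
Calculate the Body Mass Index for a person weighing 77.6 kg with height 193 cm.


BMI = weight / height^2
height = 193 cm = 1.93 m
BMI = 77.6 / 1.93^2
BMI = 20.83 kg/m^2


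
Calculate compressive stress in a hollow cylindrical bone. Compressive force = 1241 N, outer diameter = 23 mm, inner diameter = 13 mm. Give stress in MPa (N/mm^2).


A = pi*(r_o^2 - r_i^2)
r_o = 11.5 mm, r_i = 6.5 mm
A = 282.743 mm^2
sigma = F/A = 1241 / 282.743
sigma = 4.389 MPa


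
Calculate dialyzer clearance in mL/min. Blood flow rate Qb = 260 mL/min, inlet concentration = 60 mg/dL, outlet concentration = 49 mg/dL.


K = Qb * (Cb_in - Cb_out) / Cb_in
K = 260 * (60 - 49) / 60
K = 47.67 mL/min


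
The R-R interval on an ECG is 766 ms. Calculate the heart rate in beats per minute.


HR = 60 / RR_interval(s)
RR = 766 ms = 0.766 s
HR = 60 / 0.766 = 78.33 bpm


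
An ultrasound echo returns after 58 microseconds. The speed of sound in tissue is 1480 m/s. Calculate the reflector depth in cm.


depth = c * t / 2
t = 58 us = 5.8000e-05 s
depth = 1480 * 5.8000e-05 / 2
depth = 0.04292 m = 4.292 cm


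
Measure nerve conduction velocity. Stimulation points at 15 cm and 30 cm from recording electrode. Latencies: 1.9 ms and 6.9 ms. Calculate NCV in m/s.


Distance = (30 - 15) / 100 = 0.15 m
dt = (6.9 - 1.9) / 1000 = 0.005 s
NCV = dist / dt = 30 m/s


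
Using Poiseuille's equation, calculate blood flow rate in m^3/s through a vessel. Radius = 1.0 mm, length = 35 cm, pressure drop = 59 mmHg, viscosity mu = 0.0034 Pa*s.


Q = pi*r^4*dP / (8*mu*L)
r = 0.001 m, L = 0.35 m
dP = 59 mmHg = 7865.998 Pa
Q = 2.5958e-06 m^3/s


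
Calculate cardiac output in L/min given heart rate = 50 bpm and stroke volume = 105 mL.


CO = HR * SV
CO = 50 * 105 / 1000
CO = 5.25 L/min


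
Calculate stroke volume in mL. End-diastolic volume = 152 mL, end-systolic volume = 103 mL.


SV = EDV - ESV
SV = 152 - 103
SV = 49 mL


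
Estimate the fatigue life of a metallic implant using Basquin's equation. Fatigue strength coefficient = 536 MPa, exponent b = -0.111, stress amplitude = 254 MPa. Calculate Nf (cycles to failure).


sigma_a = sigma_f' * (2Nf)^b
2Nf = (sigma_a/sigma_f')^(1/b)
2Nf = (254/536)^(1/-0.111)
2Nf = 835.41363
Nf = 417.7


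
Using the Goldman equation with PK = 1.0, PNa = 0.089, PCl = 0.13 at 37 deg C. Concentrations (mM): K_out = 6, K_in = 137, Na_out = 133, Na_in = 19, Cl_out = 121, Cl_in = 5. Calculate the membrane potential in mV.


Vm = (RT/F)*ln((PK*Ko + PNa*Nao + PCl*Cli)/(PK*Ki + PNa*Nai + PCl*Clo))
Numer = 18.487, Denom = 154.421
Vm = -56.73 mV


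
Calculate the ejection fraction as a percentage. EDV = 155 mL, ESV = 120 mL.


SV = EDV - ESV = 155 - 120 = 35 mL
EF = SV/EDV * 100 = 35/155 * 100
EF = 22.58%


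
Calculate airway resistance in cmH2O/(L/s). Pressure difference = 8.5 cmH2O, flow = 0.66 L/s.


R = dP / flow
R = 8.5 / 0.66
R = 12.88 cmH2O/(L/s)


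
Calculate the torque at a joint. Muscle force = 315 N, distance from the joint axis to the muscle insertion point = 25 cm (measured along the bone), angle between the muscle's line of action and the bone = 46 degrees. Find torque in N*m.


Torque = F * d * sin(theta)   (moment arm = d*sin(theta))
d = 25 cm = 0.25 m
Torque = 315 * 0.25 * sin(46)
Torque = 56.65 N*m


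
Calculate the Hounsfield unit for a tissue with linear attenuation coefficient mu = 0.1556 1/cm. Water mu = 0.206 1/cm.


HU = ((mu_tissue - mu_water) / mu_water) * 1000
HU = ((0.1556 - 0.206) / 0.206) * 1000
HU = -244.7


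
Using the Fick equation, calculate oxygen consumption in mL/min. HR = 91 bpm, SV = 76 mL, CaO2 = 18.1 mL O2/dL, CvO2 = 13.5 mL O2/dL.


CO = HR*SV = 91*76/1000 = 6.916 L/min
a-v O2 diff = 18.1 - 13.5 = 4.6 mL/dL
VO2 = CO * (CaO2-CvO2) * 10 dL/L
VO2 = 6.916 * 4.6 * 10
VO2 = 318.1 mL/min


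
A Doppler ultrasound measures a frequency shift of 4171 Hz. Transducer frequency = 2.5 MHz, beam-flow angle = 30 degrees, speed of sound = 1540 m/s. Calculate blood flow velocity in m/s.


v = fd * c / (2 * f0 * cos(theta))
v = 4171 * 1540 / (2 * 2.5000e+06 * cos(30))
v = 1.483 m/s


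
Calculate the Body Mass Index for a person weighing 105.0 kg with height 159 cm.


BMI = weight / height^2
height = 159 cm = 1.59 m
BMI = 105.0 / 1.59^2
BMI = 41.53 kg/m^2


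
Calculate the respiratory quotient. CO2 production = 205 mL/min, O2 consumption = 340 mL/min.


RQ = VCO2 / VO2
RQ = 205 / 340
RQ = 0.6029


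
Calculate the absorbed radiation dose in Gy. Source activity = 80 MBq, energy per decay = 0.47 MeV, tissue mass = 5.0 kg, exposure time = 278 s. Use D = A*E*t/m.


A = 80 MBq = 8.0000e+07 Bq
E = 0.47 MeV = 7.5294e-14 J
D = A*E*t/m = 8.0000e+07*7.5294e-14*278/5.0
D = 3.3491e-04 Gy


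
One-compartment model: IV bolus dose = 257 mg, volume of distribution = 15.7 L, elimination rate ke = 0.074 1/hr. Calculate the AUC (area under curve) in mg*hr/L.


C0 = Dose/Vd = 257/15.7 = 16.3694 mg/L
AUC = C0/ke = 16.3694/0.074
AUC = 221.2 mg*hr/L


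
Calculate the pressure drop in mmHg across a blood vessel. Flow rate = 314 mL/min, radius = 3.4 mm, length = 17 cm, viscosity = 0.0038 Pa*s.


dP = 8*mu*L*Q / (pi*r^4)
Q = 314 mL/min = 5.23333e-06 m^3/s
dP = 64.4221 Pa = 64.4221 / 133.322 mmHg = 0.4832 mmHg


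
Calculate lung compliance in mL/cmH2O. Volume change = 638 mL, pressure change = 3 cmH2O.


C = dV / dP
C = 638 / 3
C = 212.7 mL/cmH2O


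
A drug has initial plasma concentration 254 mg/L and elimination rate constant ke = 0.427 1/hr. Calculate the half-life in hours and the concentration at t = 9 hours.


t_half = ln(2) / ke = 0.693147 / 0.427 = 1.623 hr
C(t) = C0 * exp(-ke*t) = 254 * exp(-0.427*9)
C(9) = 5.443 mg/L


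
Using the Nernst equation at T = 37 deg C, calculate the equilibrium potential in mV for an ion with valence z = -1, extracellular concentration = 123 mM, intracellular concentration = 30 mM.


E = (RT/(zF)) * ln(C_out/C_in)
T = 37 + 273.15 = 310.15 K
E = (8.314 * 310.15 / (-1 * 96485)) * ln(123/30)
E = -37.71 mV


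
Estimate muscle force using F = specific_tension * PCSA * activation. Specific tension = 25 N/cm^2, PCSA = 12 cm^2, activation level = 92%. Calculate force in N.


F = sigma * PCSA * activation
F = 25 * 12 * 0.92
F = 276 N


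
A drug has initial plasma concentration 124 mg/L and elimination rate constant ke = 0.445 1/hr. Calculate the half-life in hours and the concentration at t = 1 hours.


t_half = ln(2) / ke = 0.693147 / 0.445 = 1.558 hr
C(t) = C0 * exp(-ke*t) = 124 * exp(-0.445*1)
C(1) = 79.46 mg/L


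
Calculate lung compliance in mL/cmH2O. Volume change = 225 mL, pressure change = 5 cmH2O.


C = dV / dP
C = 225 / 5
C = 45 mL/cmH2O


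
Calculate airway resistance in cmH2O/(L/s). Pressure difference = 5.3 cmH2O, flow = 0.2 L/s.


R = dP / flow
R = 5.3 / 0.2
R = 26.5 cmH2O/(L/s)


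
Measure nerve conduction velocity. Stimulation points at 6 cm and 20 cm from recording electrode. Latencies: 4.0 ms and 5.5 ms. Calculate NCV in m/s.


Distance = (20 - 6) / 100 = 0.14 m
dt = (5.5 - 4.0) / 1000 = 0.0015 s
NCV = dist / dt = 93.33 m/s


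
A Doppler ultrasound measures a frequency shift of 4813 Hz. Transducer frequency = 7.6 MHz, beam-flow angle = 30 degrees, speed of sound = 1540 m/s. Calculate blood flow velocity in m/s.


v = fd * c / (2 * f0 * cos(theta))
v = 4813 * 1540 / (2 * 7.6000e+06 * cos(30))
v = 0.5631 m/s


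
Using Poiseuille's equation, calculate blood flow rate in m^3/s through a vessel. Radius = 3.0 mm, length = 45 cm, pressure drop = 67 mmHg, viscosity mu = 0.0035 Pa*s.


Q = pi*r^4*dP / (8*mu*L)
r = 0.003 m, L = 0.45 m
dP = 67 mmHg = 8932.574 Pa
Q = 1.8040e-04 m^3/s


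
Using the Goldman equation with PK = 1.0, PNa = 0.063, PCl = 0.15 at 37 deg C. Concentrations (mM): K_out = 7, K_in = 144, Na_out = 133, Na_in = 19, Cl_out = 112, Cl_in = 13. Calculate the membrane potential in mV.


Vm = (RT/F)*ln((PK*Ko + PNa*Nao + PCl*Cli)/(PK*Ki + PNa*Nai + PCl*Clo))
Numer = 17.329, Denom = 161.997
Vm = -59.74 mV


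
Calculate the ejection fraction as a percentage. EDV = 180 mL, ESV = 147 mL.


SV = EDV - ESV = 180 - 147 = 33 mL
EF = SV/EDV * 100 = 33/180 * 100
EF = 18.33%


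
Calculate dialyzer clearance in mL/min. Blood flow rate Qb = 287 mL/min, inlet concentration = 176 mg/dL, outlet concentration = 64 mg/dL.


K = Qb * (Cb_in - Cb_out) / Cb_in
K = 287 * (176 - 64) / 176
K = 182.6 mL/min


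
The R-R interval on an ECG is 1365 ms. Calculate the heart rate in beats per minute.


HR = 60 / RR_interval(s)
RR = 1365 ms = 1.365 s
HR = 60 / 1.365 = 43.96 bpm


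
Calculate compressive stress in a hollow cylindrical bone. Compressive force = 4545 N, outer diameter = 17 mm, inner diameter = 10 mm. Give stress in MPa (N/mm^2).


A = pi*(r_o^2 - r_i^2)
r_o = 8.5 mm, r_i = 5 mm
A = 148.44 mm^2
sigma = F/A = 4545 / 148.44
sigma = 30.62 MPa


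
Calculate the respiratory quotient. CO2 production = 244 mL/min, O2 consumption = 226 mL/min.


RQ = VCO2 / VO2
RQ = 244 / 226
RQ = 1.08


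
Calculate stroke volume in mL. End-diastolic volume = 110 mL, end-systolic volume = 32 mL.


SV = EDV - ESV
SV = 110 - 32
SV = 78 mL


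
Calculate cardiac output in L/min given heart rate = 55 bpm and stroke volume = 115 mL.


CO = HR * SV
CO = 55 * 115 / 1000
CO = 6.325 L/min


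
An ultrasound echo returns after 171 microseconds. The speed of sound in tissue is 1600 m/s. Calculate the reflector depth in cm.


depth = c * t / 2
t = 171 us = 1.7100e-04 s
depth = 1600 * 1.7100e-04 / 2
depth = 0.1368 m = 13.68 cm


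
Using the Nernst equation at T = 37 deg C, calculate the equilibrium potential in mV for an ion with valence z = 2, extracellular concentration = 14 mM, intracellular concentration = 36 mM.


E = (RT/(zF)) * ln(C_out/C_in)
T = 37 + 273.15 = 310.15 K
E = (8.314 * 310.15 / (2 * 96485)) * ln(14/36)
E = -12.62 mV


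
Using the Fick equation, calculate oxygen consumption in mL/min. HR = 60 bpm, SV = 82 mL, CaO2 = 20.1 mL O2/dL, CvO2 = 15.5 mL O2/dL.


CO = HR*SV = 60*82/1000 = 4.92 L/min
a-v O2 diff = 20.1 - 15.5 = 4.6 mL/dL
VO2 = CO * (CaO2-CvO2) * 10 dL/L
VO2 = 4.92 * 4.6 * 10
VO2 = 226.3 mL/min


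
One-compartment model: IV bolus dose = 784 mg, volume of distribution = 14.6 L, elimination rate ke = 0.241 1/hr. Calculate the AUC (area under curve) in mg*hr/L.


C0 = Dose/Vd = 784/14.6 = 53.6986 mg/L
AUC = C0/ke = 53.6986/0.241
AUC = 222.8 mg*hr/L


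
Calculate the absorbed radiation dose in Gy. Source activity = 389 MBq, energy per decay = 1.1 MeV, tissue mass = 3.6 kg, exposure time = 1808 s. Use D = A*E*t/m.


A = 389 MBq = 3.8900e+08 Bq
E = 1.1 MeV = 1.7622e-13 J
D = A*E*t/m = 3.8900e+08*1.7622e-13*1808/3.6
D = 0.03443 Gy


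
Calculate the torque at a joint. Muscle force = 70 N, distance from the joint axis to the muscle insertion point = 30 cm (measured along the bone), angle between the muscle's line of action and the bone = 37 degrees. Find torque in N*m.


Torque = F * d * sin(theta)   (moment arm = d*sin(theta))
d = 30 cm = 0.3 m
Torque = 70 * 0.3 * sin(37)
Torque = 12.64 N*m


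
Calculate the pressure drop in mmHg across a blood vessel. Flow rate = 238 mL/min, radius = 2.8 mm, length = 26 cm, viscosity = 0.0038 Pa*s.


dP = 8*mu*L*Q / (pi*r^4)
Q = 238 mL/min = 3.96667e-06 m^3/s
dP = 162.364 Pa = 162.364 / 133.322 mmHg = 1.218 mmHg


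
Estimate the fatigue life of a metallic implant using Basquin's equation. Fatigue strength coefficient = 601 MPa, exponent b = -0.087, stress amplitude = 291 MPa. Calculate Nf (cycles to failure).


sigma_a = sigma_f' * (2Nf)^b
2Nf = (sigma_a/sigma_f')^(1/b)
2Nf = (291/601)^(1/-0.087)
2Nf = 4173.2732
Nf = 2087


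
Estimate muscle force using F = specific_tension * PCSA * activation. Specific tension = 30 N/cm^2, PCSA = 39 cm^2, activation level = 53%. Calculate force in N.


F = sigma * PCSA * activation
F = 30 * 39 * 0.53
F = 620.1 N


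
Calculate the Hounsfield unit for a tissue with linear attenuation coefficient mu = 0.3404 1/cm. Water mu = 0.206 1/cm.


HU = ((mu_tissue - mu_water) / mu_water) * 1000
HU = ((0.3404 - 0.206) / 0.206) * 1000
HU = 652.4


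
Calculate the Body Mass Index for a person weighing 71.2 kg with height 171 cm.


BMI = weight / height^2
height = 171 cm = 1.71 m
BMI = 71.2 / 1.71^2
BMI = 24.35 kg/m^2


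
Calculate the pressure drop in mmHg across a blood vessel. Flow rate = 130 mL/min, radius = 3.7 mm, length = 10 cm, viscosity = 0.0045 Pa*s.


dP = 8*mu*L*Q / (pi*r^4)
Q = 130 mL/min = 2.16667e-06 m^3/s
dP = 13.2476 Pa = 13.2476 / 133.322 mmHg = 0.09937 mmHg


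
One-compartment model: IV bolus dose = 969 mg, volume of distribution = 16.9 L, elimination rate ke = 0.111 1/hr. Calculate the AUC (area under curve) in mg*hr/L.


C0 = Dose/Vd = 969/16.9 = 57.3373 mg/L
AUC = C0/ke = 57.3373/0.111
AUC = 516.6 mg*hr/L


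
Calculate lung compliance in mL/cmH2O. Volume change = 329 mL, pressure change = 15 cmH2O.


C = dV / dP
C = 329 / 15
C = 21.93 mL/cmH2O


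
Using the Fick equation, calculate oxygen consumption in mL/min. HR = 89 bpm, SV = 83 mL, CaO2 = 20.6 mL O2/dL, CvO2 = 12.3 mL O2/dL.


CO = HR*SV = 89*83/1000 = 7.387 L/min
a-v O2 diff = 20.6 - 12.3 = 8.3 mL/dL
VO2 = CO * (CaO2-CvO2) * 10 dL/L
VO2 = 7.387 * 8.3 * 10
VO2 = 613.1 mL/min


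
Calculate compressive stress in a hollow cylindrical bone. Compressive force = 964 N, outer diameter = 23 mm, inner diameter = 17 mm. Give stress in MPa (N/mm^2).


A = pi*(r_o^2 - r_i^2)
r_o = 11.5 mm, r_i = 8.5 mm
A = 188.496 mm^2
sigma = F/A = 964 / 188.496
sigma = 5.114 MPa


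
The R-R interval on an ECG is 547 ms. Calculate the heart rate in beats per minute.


HR = 60 / RR_interval(s)
RR = 547 ms = 0.547 s
HR = 60 / 0.547 = 109.7 bpm


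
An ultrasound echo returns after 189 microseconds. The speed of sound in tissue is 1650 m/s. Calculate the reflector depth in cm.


depth = c * t / 2
t = 189 us = 1.8900e-04 s
depth = 1650 * 1.8900e-04 / 2
depth = 0.155925 m = 15.5925 cm


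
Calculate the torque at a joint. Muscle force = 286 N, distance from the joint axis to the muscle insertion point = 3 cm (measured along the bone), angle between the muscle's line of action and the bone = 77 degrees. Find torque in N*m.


Torque = F * d * sin(theta)   (moment arm = d*sin(theta))
d = 3 cm = 0.03 m
Torque = 286 * 0.03 * sin(77)
Torque = 8.36 N*m


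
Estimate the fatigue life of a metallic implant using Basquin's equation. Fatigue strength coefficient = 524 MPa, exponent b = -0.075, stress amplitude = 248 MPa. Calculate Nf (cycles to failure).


sigma_a = sigma_f' * (2Nf)^b
2Nf = (sigma_a/sigma_f')^(1/b)
2Nf = (248/524)^(1/-0.075)
2Nf = 21464.861
Nf = 1.073e+04


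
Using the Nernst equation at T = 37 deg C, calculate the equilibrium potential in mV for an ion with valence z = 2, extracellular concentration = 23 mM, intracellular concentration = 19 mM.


E = (RT/(zF)) * ln(C_out/C_in)
T = 37 + 273.15 = 310.15 K
E = (8.314 * 310.15 / (2 * 96485)) * ln(23/19)
E = 2.553 mV


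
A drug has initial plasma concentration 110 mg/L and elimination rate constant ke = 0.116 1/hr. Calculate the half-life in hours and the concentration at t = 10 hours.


t_half = ln(2) / ke = 0.693147 / 0.116 = 5.975 hr
C(t) = C0 * exp(-ke*t) = 110 * exp(-0.116*10)
C(10) = 34.48 mg/L


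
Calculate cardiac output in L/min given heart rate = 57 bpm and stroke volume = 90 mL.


CO = HR * SV
CO = 57 * 90 / 1000
CO = 5.13 L/min


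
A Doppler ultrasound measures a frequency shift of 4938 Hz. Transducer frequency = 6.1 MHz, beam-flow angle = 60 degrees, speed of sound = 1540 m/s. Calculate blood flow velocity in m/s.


v = fd * c / (2 * f0 * cos(theta))
v = 4938 * 1540 / (2 * 6.1000e+06 * cos(60))
v = 1.247 m/s


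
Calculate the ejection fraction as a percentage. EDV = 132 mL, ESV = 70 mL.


SV = EDV - ESV = 132 - 70 = 62 mL
EF = SV/EDV * 100 = 62/132 * 100
EF = 46.97%


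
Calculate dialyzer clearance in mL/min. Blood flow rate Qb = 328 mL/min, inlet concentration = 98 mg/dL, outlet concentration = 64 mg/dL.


K = Qb * (Cb_in - Cb_out) / Cb_in
K = 328 * (98 - 64) / 98
K = 113.8 mL/min


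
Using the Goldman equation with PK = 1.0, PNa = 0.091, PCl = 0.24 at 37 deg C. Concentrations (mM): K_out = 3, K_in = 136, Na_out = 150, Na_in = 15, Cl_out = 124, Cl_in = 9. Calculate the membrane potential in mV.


Vm = (RT/F)*ln((PK*Ko + PNa*Nao + PCl*Cli)/(PK*Ki + PNa*Nai + PCl*Clo))
Numer = 18.81, Denom = 167.125
Vm = -58.38 mV


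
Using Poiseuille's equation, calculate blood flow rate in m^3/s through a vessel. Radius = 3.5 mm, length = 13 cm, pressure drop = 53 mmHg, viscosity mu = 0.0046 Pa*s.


Q = pi*r^4*dP / (8*mu*L)
r = 0.0035 m, L = 0.13 m
dP = 53 mmHg = 7066.066 Pa
Q = 6.9632e-04 m^3/s


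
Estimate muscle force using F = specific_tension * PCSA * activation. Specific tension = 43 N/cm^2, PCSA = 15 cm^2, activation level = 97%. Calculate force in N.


F = sigma * PCSA * activation
F = 43 * 15 * 0.97
F = 625.6 N


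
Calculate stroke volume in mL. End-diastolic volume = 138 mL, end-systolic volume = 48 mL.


SV = EDV - ESV
SV = 138 - 48
SV = 90 mL


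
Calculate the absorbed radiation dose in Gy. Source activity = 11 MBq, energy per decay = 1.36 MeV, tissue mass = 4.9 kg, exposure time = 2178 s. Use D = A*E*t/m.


A = 11 MBq = 1.1000e+07 Bq
E = 1.36 MeV = 2.17872e-13 J
D = A*E*t/m = 1.1000e+07*2.17872e-13*2178/4.9
D = 0.001065 Gy


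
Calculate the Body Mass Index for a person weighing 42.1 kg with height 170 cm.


BMI = weight / height^2
height = 170 cm = 1.7 m
BMI = 42.1 / 1.7^2
BMI = 14.57 kg/m^2


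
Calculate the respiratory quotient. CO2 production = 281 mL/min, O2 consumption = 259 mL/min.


RQ = VCO2 / VO2
RQ = 281 / 259
RQ = 1.085


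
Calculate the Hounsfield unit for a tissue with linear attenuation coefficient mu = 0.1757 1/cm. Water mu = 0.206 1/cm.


HU = ((mu_tissue - mu_water) / mu_water) * 1000
HU = ((0.1757 - 0.206) / 0.206) * 1000
HU = -147.1


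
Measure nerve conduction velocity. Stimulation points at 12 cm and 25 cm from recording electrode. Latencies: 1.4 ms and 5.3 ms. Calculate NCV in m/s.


Distance = (25 - 12) / 100 = 0.13 m
dt = (5.3 - 1.4) / 1000 = 0.0039 s
NCV = dist / dt = 33.33 m/s


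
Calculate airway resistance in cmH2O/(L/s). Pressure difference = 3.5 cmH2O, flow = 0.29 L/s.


R = dP / flow
R = 3.5 / 0.29
R = 12.07 cmH2O/(L/s)


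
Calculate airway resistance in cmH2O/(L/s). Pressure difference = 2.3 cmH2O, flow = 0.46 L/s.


R = dP / flow
R = 2.3 / 0.46
R = 5 cmH2O/(L/s)


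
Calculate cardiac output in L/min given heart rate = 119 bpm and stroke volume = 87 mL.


CO = HR * SV
CO = 119 * 87 / 1000
CO = 10.35 L/min


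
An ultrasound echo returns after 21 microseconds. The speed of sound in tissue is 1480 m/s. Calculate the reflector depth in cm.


depth = c * t / 2
t = 21 us = 2.1000e-05 s
depth = 1480 * 2.1000e-05 / 2
depth = 0.01554 m = 1.554 cm


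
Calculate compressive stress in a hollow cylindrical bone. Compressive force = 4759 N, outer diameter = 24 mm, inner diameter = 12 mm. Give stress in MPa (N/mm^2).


A = pi*(r_o^2 - r_i^2)
r_o = 12 mm, r_i = 6 mm
A = 339.292 mm^2
sigma = F/A = 4759 / 339.292
sigma = 14.03 MPa


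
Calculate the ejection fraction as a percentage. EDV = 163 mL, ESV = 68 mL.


SV = EDV - ESV = 163 - 68 = 95 mL
EF = SV/EDV * 100 = 95/163 * 100
EF = 58.28%


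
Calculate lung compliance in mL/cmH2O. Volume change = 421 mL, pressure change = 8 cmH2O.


C = dV / dP
C = 421 / 8
C = 52.62 mL/cmH2O


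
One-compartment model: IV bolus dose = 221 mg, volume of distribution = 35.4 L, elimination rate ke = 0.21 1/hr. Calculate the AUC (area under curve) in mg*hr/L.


C0 = Dose/Vd = 221/35.4 = 6.24294 mg/L
AUC = C0/ke = 6.24294/0.21
AUC = 29.73 mg*hr/L


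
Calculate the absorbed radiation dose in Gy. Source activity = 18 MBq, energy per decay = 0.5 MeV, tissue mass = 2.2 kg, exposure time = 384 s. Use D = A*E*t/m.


A = 18 MBq = 1.8000e+07 Bq
E = 0.5 MeV = 8.01e-14 J
D = A*E*t/m = 1.8000e+07*8.01e-14*384/2.2
D = 2.5166e-04 Gy


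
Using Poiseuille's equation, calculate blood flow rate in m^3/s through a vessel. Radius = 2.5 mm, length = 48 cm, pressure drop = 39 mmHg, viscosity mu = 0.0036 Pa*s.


Q = pi*r^4*dP / (8*mu*L)
r = 0.0025 m, L = 0.48 m
dP = 39 mmHg = 5199.558 Pa
Q = 4.6158e-05 m^3/s


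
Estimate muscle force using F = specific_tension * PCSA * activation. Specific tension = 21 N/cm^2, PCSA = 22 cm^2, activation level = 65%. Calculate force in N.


F = sigma * PCSA * activation
F = 21 * 22 * 0.65
F = 300.3 N


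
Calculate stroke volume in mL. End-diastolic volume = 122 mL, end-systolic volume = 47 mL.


SV = EDV - ESV
SV = 122 - 47
SV = 75 mL


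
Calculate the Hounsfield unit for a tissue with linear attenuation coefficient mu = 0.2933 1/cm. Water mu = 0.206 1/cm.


HU = ((mu_tissue - mu_water) / mu_water) * 1000
HU = ((0.2933 - 0.206) / 0.206) * 1000
HU = 423.8


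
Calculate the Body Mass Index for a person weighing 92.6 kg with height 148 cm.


BMI = weight / height^2
height = 148 cm = 1.48 m
BMI = 92.6 / 1.48^2
BMI = 42.28 kg/m^2


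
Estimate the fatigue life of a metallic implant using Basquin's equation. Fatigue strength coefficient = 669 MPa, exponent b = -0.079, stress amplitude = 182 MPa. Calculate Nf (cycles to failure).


sigma_a = sigma_f' * (2Nf)^b
2Nf = (sigma_a/sigma_f')^(1/b)
2Nf = (182/669)^(1/-0.079)
2Nf = 14334712
Nf = 7.1674e+06


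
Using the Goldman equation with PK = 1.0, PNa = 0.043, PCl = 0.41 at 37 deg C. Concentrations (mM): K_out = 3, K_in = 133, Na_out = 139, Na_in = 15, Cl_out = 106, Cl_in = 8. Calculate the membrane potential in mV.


Vm = (RT/F)*ln((PK*Ko + PNa*Nao + PCl*Cli)/(PK*Ki + PNa*Nai + PCl*Clo))
Numer = 12.257, Denom = 177.105
Vm = -71.37 mV


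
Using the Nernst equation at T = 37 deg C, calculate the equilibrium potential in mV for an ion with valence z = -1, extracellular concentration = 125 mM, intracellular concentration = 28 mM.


E = (RT/(zF)) * ln(C_out/C_in)
T = 37 + 273.15 = 310.15 K
E = (8.314 * 310.15 / (-1 * 96485)) * ln(125/28)
E = -39.98 mV


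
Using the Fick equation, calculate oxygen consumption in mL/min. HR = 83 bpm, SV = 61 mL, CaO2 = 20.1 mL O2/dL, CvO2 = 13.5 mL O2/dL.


CO = HR*SV = 83*61/1000 = 5.063 L/min
a-v O2 diff = 20.1 - 13.5 = 6.6 mL/dL
VO2 = CO * (CaO2-CvO2) * 10 dL/L
VO2 = 5.063 * 6.6 * 10
VO2 = 334.2 mL/min


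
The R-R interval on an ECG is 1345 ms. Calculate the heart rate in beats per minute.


HR = 60 / RR_interval(s)
RR = 1345 ms = 1.345 s
HR = 60 / 1.345 = 44.61 bpm


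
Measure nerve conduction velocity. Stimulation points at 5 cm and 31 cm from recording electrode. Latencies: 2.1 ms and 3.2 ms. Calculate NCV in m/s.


Distance = (31 - 5) / 100 = 0.26 m
dt = (3.2 - 2.1) / 1000 = 0.0011 s
NCV = dist / dt = 236.4 m/s


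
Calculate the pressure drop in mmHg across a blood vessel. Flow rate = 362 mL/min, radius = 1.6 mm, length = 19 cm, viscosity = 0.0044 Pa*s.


dP = 8*mu*L*Q / (pi*r^4)
Q = 362 mL/min = 6.03333e-06 m^3/s
dP = 1959.85 Pa = 1959.85 / 133.322 mmHg = 14.7 mmHg


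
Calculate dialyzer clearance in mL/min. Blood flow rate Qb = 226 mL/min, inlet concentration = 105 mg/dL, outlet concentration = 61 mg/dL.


K = Qb * (Cb_in - Cb_out) / Cb_in
K = 226 * (105 - 61) / 105
K = 94.7 mL/min


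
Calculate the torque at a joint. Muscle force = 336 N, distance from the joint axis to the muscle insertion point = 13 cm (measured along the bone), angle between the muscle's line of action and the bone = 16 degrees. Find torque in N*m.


Torque = F * d * sin(theta)   (moment arm = d*sin(theta))
d = 13 cm = 0.13 m
Torque = 336 * 0.13 * sin(16)
Torque = 12.04 N*m


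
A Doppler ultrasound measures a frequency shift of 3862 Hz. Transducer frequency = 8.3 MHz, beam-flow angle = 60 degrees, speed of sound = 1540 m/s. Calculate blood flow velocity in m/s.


v = fd * c / (2 * f0 * cos(theta))
v = 3862 * 1540 / (2 * 8.3000e+06 * cos(60))
v = 0.7166 m/s


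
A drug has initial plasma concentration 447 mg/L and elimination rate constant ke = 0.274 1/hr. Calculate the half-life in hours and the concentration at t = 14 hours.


t_half = ln(2) / ke = 0.693147 / 0.274 = 2.53 hr
C(t) = C0 * exp(-ke*t) = 447 * exp(-0.274*14)
C(14) = 9.646 mg/L


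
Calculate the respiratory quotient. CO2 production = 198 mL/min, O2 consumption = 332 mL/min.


RQ = VCO2 / VO2
RQ = 198 / 332
RQ = 0.5964


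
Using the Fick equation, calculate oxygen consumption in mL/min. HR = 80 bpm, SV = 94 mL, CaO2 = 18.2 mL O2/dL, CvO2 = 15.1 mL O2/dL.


CO = HR*SV = 80*94/1000 = 7.52 L/min
a-v O2 diff = 18.2 - 15.1 = 3.1 mL/dL
VO2 = CO * (CaO2-CvO2) * 10 dL/L
VO2 = 7.52 * 3.1 * 10
VO2 = 233.1 mL/min


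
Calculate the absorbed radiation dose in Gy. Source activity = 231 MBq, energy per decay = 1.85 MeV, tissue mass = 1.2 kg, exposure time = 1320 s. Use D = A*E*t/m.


A = 231 MBq = 2.3100e+08 Bq
E = 1.85 MeV = 2.9637e-13 J
D = A*E*t/m = 2.3100e+08*2.9637e-13*1320/1.2
D = 0.07531 Gy


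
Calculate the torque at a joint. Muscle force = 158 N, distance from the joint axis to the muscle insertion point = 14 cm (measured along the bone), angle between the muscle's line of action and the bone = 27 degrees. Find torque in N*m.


Torque = F * d * sin(theta)   (moment arm = d*sin(theta))
d = 14 cm = 0.14 m
Torque = 158 * 0.14 * sin(27)
Torque = 10.04 N*m


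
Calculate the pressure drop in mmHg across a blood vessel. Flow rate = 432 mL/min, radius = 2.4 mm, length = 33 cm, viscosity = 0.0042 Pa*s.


dP = 8*mu*L*Q / (pi*r^4)
Q = 432 mL/min = 7.2e-06 m^3/s
dP = 765.933 Pa = 765.933 / 133.322 mmHg = 5.745 mmHg


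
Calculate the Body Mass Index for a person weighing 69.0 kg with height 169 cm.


BMI = weight / height^2
height = 169 cm = 1.69 m
BMI = 69.0 / 1.69^2
BMI = 24.16 kg/m^2


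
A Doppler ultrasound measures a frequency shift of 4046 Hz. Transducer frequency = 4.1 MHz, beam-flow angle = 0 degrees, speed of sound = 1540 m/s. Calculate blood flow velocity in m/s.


v = fd * c / (2 * f0 * cos(theta))
v = 4046 * 1540 / (2 * 4.1000e+06 * cos(0))
v = 0.7599 m/s


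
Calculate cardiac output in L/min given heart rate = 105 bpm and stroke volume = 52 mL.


CO = HR * SV
CO = 105 * 52 / 1000
CO = 5.46 L/min


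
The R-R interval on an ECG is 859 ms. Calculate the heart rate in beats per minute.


HR = 60 / RR_interval(s)
RR = 859 ms = 0.859 s
HR = 60 / 0.859 = 69.85 bpm


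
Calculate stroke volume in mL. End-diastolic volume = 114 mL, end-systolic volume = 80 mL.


SV = EDV - ESV
SV = 114 - 80
SV = 34 mL


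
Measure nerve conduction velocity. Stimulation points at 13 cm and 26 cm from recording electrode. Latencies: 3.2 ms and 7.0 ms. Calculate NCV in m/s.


Distance = (26 - 13) / 100 = 0.13 m
dt = (7.0 - 3.2) / 1000 = 0.0038 s
NCV = dist / dt = 34.21 m/s


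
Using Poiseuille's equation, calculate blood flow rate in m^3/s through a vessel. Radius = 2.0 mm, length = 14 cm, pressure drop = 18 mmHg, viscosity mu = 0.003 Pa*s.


Q = pi*r^4*dP / (8*mu*L)
r = 0.002 m, L = 0.14 m
dP = 18 mmHg = 2399.796 Pa
Q = 3.5901e-05 m^3/s


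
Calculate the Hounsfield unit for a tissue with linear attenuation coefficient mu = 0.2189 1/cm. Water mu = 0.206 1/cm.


HU = ((mu_tissue - mu_water) / mu_water) * 1000
HU = ((0.2189 - 0.206) / 0.206) * 1000
HU = 62.62


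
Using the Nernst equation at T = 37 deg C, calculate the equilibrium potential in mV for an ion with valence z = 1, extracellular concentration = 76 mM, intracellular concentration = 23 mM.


E = (RT/(zF)) * ln(C_out/C_in)
T = 37 + 273.15 = 310.15 K
E = (8.314 * 310.15 / (1 * 96485)) * ln(76/23)
E = 31.94 mV


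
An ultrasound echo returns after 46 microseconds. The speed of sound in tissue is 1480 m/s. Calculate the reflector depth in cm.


depth = c * t / 2
t = 46 us = 4.6000e-05 s
depth = 1480 * 4.6000e-05 / 2
depth = 0.03404 m = 3.404 cm


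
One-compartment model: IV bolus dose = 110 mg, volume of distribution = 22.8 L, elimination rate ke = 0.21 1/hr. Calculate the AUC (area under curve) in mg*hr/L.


C0 = Dose/Vd = 110/22.8 = 4.82456 mg/L
AUC = C0/ke = 4.82456/0.21
AUC = 22.97 mg*hr/L


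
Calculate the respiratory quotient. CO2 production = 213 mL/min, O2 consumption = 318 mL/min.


RQ = VCO2 / VO2
RQ = 213 / 318
RQ = 0.6698


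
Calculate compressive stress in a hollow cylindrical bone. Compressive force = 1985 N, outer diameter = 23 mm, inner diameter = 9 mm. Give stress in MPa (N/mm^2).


A = pi*(r_o^2 - r_i^2)
r_o = 11.5 mm, r_i = 4.5 mm
A = 351.858 mm^2
sigma = F/A = 1985 / 351.858
sigma = 5.641 MPa


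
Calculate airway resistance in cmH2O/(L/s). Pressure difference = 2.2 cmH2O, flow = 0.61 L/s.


R = dP / flow
R = 2.2 / 0.61
R = 3.607 cmH2O/(L/s)


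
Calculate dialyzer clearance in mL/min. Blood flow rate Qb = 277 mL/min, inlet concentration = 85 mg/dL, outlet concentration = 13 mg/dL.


K = Qb * (Cb_in - Cb_out) / Cb_in
K = 277 * (85 - 13) / 85
K = 234.6 mL/min


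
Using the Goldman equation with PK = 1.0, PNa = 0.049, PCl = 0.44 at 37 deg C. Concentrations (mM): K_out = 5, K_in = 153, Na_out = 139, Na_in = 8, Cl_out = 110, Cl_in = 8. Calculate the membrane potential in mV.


Vm = (RT/F)*ln((PK*Ko + PNa*Nao + PCl*Cli)/(PK*Ki + PNa*Nai + PCl*Clo))
Numer = 15.331, Denom = 201.792
Vm = -68.88 mV


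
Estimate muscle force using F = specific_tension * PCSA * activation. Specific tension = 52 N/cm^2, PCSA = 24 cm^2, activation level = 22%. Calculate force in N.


F = sigma * PCSA * activation
F = 52 * 24 * 0.22
F = 274.6 N


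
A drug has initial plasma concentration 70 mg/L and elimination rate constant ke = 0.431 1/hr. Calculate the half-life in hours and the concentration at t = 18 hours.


t_half = ln(2) / ke = 0.693147 / 0.431 = 1.608 hr
C(t) = C0 * exp(-ke*t) = 70 * exp(-0.431*18)
C(18) = 0.02991 mg/L


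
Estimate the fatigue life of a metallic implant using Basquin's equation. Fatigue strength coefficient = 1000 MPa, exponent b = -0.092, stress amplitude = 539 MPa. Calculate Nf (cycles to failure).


sigma_a = sigma_f' * (2Nf)^b
2Nf = (sigma_a/sigma_f')^(1/b)
2Nf = (539/1000)^(1/-0.092)
2Nf = 827.01507
Nf = 413.5


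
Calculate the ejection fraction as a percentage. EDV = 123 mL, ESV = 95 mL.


SV = EDV - ESV = 123 - 95 = 28 mL
EF = SV/EDV * 100 = 28/123 * 100
EF = 22.76%


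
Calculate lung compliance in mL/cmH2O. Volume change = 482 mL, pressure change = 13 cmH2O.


C = dV / dP
C = 482 / 13
C = 37.08 mL/cmH2O


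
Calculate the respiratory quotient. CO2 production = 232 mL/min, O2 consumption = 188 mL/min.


RQ = VCO2 / VO2
RQ = 232 / 188
RQ = 1.234


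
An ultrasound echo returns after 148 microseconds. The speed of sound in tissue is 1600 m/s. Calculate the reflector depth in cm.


depth = c * t / 2
t = 148 us = 1.4800e-04 s
depth = 1600 * 1.4800e-04 / 2
depth = 0.1184 m = 11.84 cm


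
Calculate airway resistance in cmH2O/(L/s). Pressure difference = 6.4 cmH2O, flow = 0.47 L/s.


R = dP / flow
R = 6.4 / 0.47
R = 13.62 cmH2O/(L/s)


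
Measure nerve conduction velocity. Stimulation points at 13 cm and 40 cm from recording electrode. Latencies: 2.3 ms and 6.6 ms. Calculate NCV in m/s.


Distance = (40 - 13) / 100 = 0.27 m
dt = (6.6 - 2.3) / 1000 = 0.0043 s
NCV = dist / dt = 62.79 m/s


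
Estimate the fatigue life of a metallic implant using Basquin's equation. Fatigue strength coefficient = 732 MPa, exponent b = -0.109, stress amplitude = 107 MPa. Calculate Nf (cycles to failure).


sigma_a = sigma_f' * (2Nf)^b
2Nf = (sigma_a/sigma_f')^(1/b)
2Nf = (107/732)^(1/-0.109)
2Nf = 45890034
Nf = 2.2945e+07


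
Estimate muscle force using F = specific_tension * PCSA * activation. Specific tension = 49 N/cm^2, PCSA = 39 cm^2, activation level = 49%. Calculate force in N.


F = sigma * PCSA * activation
F = 49 * 39 * 0.49
F = 936.4 N


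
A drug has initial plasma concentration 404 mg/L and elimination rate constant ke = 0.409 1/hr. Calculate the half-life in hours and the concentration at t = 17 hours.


t_half = ln(2) / ke = 0.693147 / 0.409 = 1.695 hr
C(t) = C0 * exp(-ke*t) = 404 * exp(-0.409*17)
C(17) = 0.3861 mg/L


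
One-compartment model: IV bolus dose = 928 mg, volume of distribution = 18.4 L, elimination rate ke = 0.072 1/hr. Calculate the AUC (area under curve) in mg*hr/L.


C0 = Dose/Vd = 928/18.4 = 50.4348 mg/L
AUC = C0/ke = 50.4348/0.072
AUC = 700.5 mg*hr/L


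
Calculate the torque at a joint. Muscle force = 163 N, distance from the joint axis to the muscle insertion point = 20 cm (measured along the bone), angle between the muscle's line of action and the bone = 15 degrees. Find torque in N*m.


Torque = F * d * sin(theta)   (moment arm = d*sin(theta))
d = 20 cm = 0.2 m
Torque = 163 * 0.2 * sin(15)
Torque = 8.438 N*m


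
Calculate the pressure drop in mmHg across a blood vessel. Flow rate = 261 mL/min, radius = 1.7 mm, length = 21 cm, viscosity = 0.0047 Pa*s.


dP = 8*mu*L*Q / (pi*r^4)
Q = 261 mL/min = 4.35e-06 m^3/s
dP = 1309.03 Pa = 1309.03 / 133.322 mmHg = 9.819 mmHg
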